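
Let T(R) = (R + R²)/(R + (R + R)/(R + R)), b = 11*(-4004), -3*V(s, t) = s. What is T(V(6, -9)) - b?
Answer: 44042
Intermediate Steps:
V(s, t) = -s/3
b = -44044
T(R) = (R + R²)/(1 + R) (T(R) = (R + R²)/(R + (2*R)/((2*R))) = (R + R²)/(R + (2*R)*(1/(2*R))) = (R + R²)/(R + 1) = (R + R²)/(1 + R))
T(V(6, -9)) - b = -⅓*6 - 1*(-44044) = -2 + 44044 = 44042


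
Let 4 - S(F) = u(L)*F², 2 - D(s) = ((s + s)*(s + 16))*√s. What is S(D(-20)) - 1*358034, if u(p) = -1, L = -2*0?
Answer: -870026 - 1280*I*√5 ≈ -8.7003e+5 - 2862.2*I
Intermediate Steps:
L = 0
D(s) = 2 - 2*s^(3/2)*(16 + s) (D(s) = 2 - (s + s)*(s + 16)*√s = 2 - (2*s)*(16 + s)*√s = 2 - 2*s*(16 + s)*√s = 2 - 2*s^(3/2)*(16 + s))
S(F) = 4 + F² (S(F) = 4 - (-1)*F² = 4 + F²)
S(D(-20)) - 1*358034 = (4 + (2 - (-1280)*I*√5 - 1600*I*√5)²) - 1*358034 = (4 + (2 - (-1280)*I*√5 - 1600*I*√5)²) - 358034 = (4 + (2 + 1280*I*√5 - 1600*I*√5)²) - 358034 = (4 + (2 - 320*I*√5)²) - 358034 = -358030 + (2 - 320*I*√5)²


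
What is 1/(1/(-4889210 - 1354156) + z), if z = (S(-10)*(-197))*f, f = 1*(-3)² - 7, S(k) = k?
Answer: 6243366/24598862039 ≈ 0.00025381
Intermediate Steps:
f = 2 (f = 1*9 - 7 = 9 - 7 = 2)
z = 3940 (z = -10*(-197)*2 = 1970*2 = 3940)
1/(1/(-4889210 - 1354156) + z) = 1/(1/(-4889210 - 1354156) + 3940) = 1/(1/(-6243366) + 3940) = 1/(-1/6243366 + 3940) = 1/(24598862039/6243366) = 6243366/24598862039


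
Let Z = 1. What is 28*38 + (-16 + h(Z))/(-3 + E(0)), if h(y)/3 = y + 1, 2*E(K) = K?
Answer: 3202/3 ≈ 1067.3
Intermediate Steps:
E(K) = K/2
h(y) = 3 + 3*y (h(y) = 3*(y + 1) = 3*(1 + y) = 3 + 3*y)
28*38 + (-16 + h(Z))/(-3 + E(0)) = 28*38 + (-16 + (3 + 3*1))/(-3 + (½)*0) = 1064 + (-16 + (3 + 3))/(-3 + 0) = 1064 + (-16 + 6)/(-3) = 1064 - 10*(-⅓) = 1064 + 10/3 = 3202/3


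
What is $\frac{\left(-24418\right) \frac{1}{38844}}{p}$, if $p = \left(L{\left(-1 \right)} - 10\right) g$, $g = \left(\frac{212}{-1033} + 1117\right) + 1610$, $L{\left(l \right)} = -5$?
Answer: $\frac{12611897}{820612226070} \approx 1.5369 \cdot 10^{-5}$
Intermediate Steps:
$g = \frac{2816779}{1033}$ ($g = \left(212 \left(- \frac{1}{1033}\right) + 1117\right) + 1610 = \left(- \frac{212}{1033} + 1117\right) + 1610 = \frac{1153649}{1033} + 1610 = \frac{2816779}{1033} \approx 2726.8$)
$p = - \frac{42251685}{1033}$ ($p = \left(-5 - 10\right) \frac{2816779}{1033} = \left(-15\right) \frac{2816779}{1033} = - \frac{42251685}{1033} \approx -40902.0$)
$\frac{\left(-24418\right) \frac{1}{38844}}{p} = \frac{\left(-24418\right) \frac{1}{38844}}{- \frac{42251685}{1033}} = \left(-24418\right) \frac{1}{38844} \left(- \frac{1033}{42251685}\right) = \left(- \frac{12209}{19422}\right) \left(- \frac{1033}{42251685}\right) = \frac{12611897}{820612226070}$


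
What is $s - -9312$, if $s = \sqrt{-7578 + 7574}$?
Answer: $9312 + 2 i \approx 9312.0 + 2.0 i$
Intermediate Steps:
$s = 2 i$ ($s = \sqrt{-4} = 2 i \approx 2.0 i$)
$s - -9312 = 2 i - -9312 = 2 i + 9312 = 9312 + 2 i$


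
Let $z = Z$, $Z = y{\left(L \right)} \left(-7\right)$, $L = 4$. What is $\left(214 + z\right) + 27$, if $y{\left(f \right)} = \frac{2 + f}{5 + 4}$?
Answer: $\frac{709}{3} \approx 236.33$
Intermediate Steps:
$y{\left(f \right)} = \frac{2}{9} + \frac{f}{9}$ ($y{\left(f \right)} = \frac{2 + f}{9} = \left(2 + f\right) \frac{1}{9} = \frac{2}{9} + \frac{f}{9}$)
$Z = - \frac{14}{3}$ ($Z = \left(\frac{2}{9} + \frac{1}{9} \cdot 4\right) \left(-7\right) = \left(\frac{2}{9} + \frac{4}{9}\right) \left(-7\right) = \frac{2}{3} \left(-7\right) = - \frac{14}{3} \approx -4.6667$)
$z = - \frac{14}{3} \approx -4.6667$
$\left(214 + z\right) + 27 = \left(214 - \frac{14}{3}\right) + 27 = \frac{628}{3} + 27 = \frac{709}{3}$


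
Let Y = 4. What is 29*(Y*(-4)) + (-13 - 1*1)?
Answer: -478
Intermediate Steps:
29*(Y*(-4)) + (-13 - 1*1) = 29*(4*(-4)) + (-13 - 1*1) = 29*(-16) + (-13 - 1) = -464 - 14 = -478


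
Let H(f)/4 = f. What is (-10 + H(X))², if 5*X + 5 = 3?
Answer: 3364/25 ≈ 134.56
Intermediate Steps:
X = -⅖ (X = -1 + (⅕)*3 = -1 + ⅗ = -⅖ ≈ -0.40000)
H(f) = 4*f
(-10 + H(X))² = (-10 + 4*(-⅖))² = (-10 - 8/5)² = (-58/5)² = 3364/25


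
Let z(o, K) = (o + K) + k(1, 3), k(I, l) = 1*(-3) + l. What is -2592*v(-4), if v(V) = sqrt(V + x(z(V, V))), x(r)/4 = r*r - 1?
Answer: -5184*sqrt(62) ≈ -40819.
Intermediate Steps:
k(I, l) = -3 + l
z(o, K) = K + o (z(o, K) = (o + K) + (-3 + 3) = (K + o) + 0 = K + o)
x(r) = -4 + 4*r**2 (x(r) = 4*(r*r - 1) = 4*(r**2 - 1) = 4*(-1 + r**2) = -4 + 4*r**2)
v(V) = sqrt(-4 + V + 16*V**2) (v(V) = sqrt(V + (-4 + 4*(V + V)**2)) = sqrt(V + (-4 + 4*(2*V)**2)) = sqrt(V + (-4 + 4*(4*V**2))) = sqrt(V + (-4 + 16*V**2)) = sqrt(-4 + V + 16*V**2))
-2592*v(-4) = -2592*sqrt(-4 - 4 + 16*(-4)**2) = -2592*sqrt(-4 - 4 + 16*16) = -2592*sqrt(-4 - 4 + 256) = -5184*sqrt(62)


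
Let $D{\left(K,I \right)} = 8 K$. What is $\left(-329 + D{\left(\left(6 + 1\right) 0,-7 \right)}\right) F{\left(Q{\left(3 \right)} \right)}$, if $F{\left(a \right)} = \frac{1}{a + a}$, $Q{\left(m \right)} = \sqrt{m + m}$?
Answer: $- \frac{329 \sqrt{6}}{12} \approx -67.157$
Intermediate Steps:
$Q{\left(m \right)} = \sqrt{2} \sqrt{m}$ ($Q{\left(m \right)} = \sqrt{2 m} = \sqrt{2} \sqrt{m}$)
$F{\left(a \right)} = \frac{1}{2 a}$
$\left(-329 + D{\left(\left(6 + 1\right) 0,-7 \right)}\right) F{\left(Q{\left(3 \right)} \right)} = \left(-329 + 8 \left(6 + 1\right) 0\right) \frac{1}{2 \sqrt{2} \sqrt{3}} = \left(-329 + 8 \cdot 7 \cdot 0\right) \frac{1}{2 \sqrt{6}} = \left(-329 + 8 \cdot 0\right) \frac{\frac{1}{6} \sqrt{6}}{2} = \left(-329 + 0\right) \frac{\sqrt{6}}{12} = - 329 \frac{\sqrt{6}}{12} = - \frac{329 \sqrt{6}}{12}$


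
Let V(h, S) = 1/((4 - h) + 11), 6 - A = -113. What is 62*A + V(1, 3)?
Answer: 103293/14 ≈ 7378.1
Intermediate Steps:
A = 119 (A = 6 - 1*(-113) = 6 + 113 = 119)
V(h, S) = 1/(15 - h)
62*A + V(1, 3) = 62*119 - 1/(-15 + 1) = 7378 - 1/(-14) = 7378 - 1*(-1/14) = 7378 + 1/14 = 103293/14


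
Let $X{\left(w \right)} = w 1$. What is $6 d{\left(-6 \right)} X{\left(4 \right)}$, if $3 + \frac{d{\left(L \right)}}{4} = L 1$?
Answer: $-864$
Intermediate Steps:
$X{\left(w \right)} = w$
$d{\left(L \right)} = -12 + 4 L$ ($d{\left(L \right)} = -12 + 4 L 1 = -12 + 4 L$)
$6 d{\left(-6 \right)} X{\left(4 \right)} = 6 \left(-12 + 4 \left(-6\right)\right) 4 = 6 \left(-12 - 24\right) 4 = 6 \left(-36\right) 4 = \left(-216\right) 4 = -864$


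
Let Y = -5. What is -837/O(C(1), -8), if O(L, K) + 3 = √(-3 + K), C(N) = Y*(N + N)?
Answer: 2511/20 + 837*I*√11/20 ≈ 125.55 + 138.8*I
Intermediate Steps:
C(N) = -10*N (C(N) = -5*(N + N) = -10*N)
O(L, K) = -3 + √(-3 + K)
-837/O(C(1), -8) = -837/(-3 + √(-3 - 8)) = -837/(-3 + √(-11)) = -837/(-3 + I*√11)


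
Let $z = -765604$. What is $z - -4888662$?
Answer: $4123058$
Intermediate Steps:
$z - -4888662 = -765604 - -4888662 = -765604 + 4888662 = 4123058$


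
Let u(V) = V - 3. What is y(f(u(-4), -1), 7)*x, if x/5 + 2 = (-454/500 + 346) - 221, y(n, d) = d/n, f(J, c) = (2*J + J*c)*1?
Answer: -30523/50 ≈ -610.46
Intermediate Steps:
u(V) = -3 + V
f(J, c) = 2*J + J*c
x = 30523/50 (x = -10 + 5*((-454/500 + 346) - 221) = -10 + 5*((-454*1/500 + 346) - 221) = -10 + 5*((-227/250 + 346) - 221) = -10 + 5*(86273/250 - 221) = -10 + 5*(31023/250) = -10 + 31023/50 = 30523/50 ≈ 610.46)
y(f(u(-4), -1), 7)*x = (7/(((-3 - 4)*(2 - 1))))*(30523/50) = (7/((-7*1)))*(30523/50) = (7/(-7))*(30523/50) = (7*(-⅐))*(30523/50) = -1*30523/50 = -30523/50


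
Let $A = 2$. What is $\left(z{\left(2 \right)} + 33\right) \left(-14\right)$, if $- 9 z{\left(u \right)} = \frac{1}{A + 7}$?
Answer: $- \frac{37408}{81} \approx -461.83$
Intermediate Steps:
$z{\left(u \right)} = - \frac{1}{81}$ ($z{\left(u \right)} = - \frac{1}{9 \left(2 + 7\right)} = - \frac{1}{9 \cdot 9} = \left(- \frac{1}{9}\right) \frac{1}{9} = - \frac{1}{81}$)
$\left(z{\left(2 \right)} + 33\right) \left(-14\right) = \left(- \frac{1}{81} + 33\right) \left(-14\right) = \frac{2672}{81} \left(-14\right) = - \frac{37408}{81}$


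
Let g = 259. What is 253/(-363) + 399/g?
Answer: 1030/1221 ≈ 0.84357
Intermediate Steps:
253/(-363) + 399/g = 253/(-363) + 399/259 = 253*(-1/363) + 399*(1/259) = -23/33 + 57/37 = 1030/1221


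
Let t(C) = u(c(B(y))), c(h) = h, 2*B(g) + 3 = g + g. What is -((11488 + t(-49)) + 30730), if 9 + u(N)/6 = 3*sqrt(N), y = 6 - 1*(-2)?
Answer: -42164 - 9*sqrt(26) ≈ -42210.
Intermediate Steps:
y = 8 (y = 6 + 2 = 8)
B(g) = -3/2 + g (B(g) = -3/2 + (g + g)/2 = -3/2 + (2*g)/2 = -3/2 + g)
u(N) = -54 + 18*sqrt(N) (u(N) = -54 + 6*(3*sqrt(N)) = -54 + 18*sqrt(N))
t(C) = -54 + 9*sqrt(26) (t(C) = -54 + 18*sqrt(-3/2 + 8) = -54 + 18*sqrt(13/2) = -54 + 18*(sqrt(26)/2) = -54 + 9*sqrt(26))
-((11488 + t(-49)) + 30730) = -((11488 + (-54 + 9*sqrt(26))) + 30730) = -((11434 + 9*sqrt(26)) + 30730) = -(42164 + 9*sqrt(26)) = -42164 - 9*sqrt(26)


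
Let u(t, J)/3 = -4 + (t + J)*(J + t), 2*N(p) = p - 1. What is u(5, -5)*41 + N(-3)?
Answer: -494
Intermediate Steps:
N(p) = -1/2 + p/2 (N(p) = (p - 1)/2 = (-1 + p)/2 = -1/2 + p/2)
u(t, J) = -12 + 3*(J + t)**2 (u(t, J) = 3*(-4 + (t + J)*(J + t)) = 3*(-4 + (J + t)*(J + t)) = 3*(-4 + (J + t)**2) = -12 + 3*(J + t)**2)
u(5, -5)*41 + N(-3) = (-12 + 3*(-5 + 5)**2)*41 + (-1/2 + (1/2)*(-3)) = (-12 + 3*0**2)*41 + (-1/2 - 3/2) = (-12 + 3*0)*41 - 2 = (-12 + 0)*41 - 2 = -12*41 - 2 = -492 - 2 = -494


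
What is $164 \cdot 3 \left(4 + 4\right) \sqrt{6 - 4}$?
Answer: $3936 \sqrt{2} \approx 5566.3$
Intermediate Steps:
$164 \cdot 3 \left(4 + 4\right) \sqrt{6 - 4} = 164 \cdot 3 \cdot 8 \sqrt{2} = 164 \cdot 24 \sqrt{2} = 3936 \sqrt{2}$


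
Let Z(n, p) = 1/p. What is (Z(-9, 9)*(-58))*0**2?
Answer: 0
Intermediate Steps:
(Z(-9, 9)*(-58))*0**2 = (-58/9)*0**2 = ((1/9)*(-58))*0 = -58/9*0 = 0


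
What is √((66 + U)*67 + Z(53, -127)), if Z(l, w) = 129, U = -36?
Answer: √2139 ≈ 46.249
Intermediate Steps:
√((66 + U)*67 + Z(53, -127)) = √((66 - 36)*67 + 129) = √(30*67 + 129) = √(2010 + 129) = √2139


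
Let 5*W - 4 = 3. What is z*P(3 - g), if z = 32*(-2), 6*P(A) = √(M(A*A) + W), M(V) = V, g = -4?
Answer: -64*√35/5 ≈ -75.726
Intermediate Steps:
W = 7/5 (W = ⅘ + (⅕)*3 = ⅘ + ⅗ = 7/5 ≈ 1.4000)
P(A) = √(7/5 + A²)/6 (P(A) = √(A*A + 7/5)/6 = √(A² + 7/5)/6 = √(7/5 + A²)/6)
z = -64
z*P(3 - g) = -32*√(35 + 25*(3 - 1*(-4))²)/15 = -32*√(35 + 25*(3 + 4)²)/15 = -32*√(35 + 25*7²)/15 = -32*√(35 + 25*49)/15 = -32*√(35 + 1225)/15 = -32*√1260/15 = -32*6*√35/15 = -64*√35/5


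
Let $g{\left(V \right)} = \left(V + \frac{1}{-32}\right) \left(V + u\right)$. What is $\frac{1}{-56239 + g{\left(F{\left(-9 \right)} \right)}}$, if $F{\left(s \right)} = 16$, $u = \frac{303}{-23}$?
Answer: $- \frac{736}{41358689} \approx -1.7796 \cdot 10^{-5}$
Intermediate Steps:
$u = - \frac{303}{23}$ ($u = 303 \left(- \frac{1}{23}\right) = - \frac{303}{23} \approx -13.174$)
$g{\left(V \right)} = \left(- \frac{303}{23} + V\right) \left(- \frac{1}{32} + V\right)$ ($g{\left(V \right)} = \left(V + \frac{1}{-32}\right) \left(V - \frac{303}{23}\right) = \left(V - \frac{1}{32}\right) \left(- \frac{303}{23} + V\right) = \left(- \frac{1}{32} + V\right) \left(- \frac{303}{23} + V\right) = \left(- \frac{303}{23} + V\right) \left(- \frac{1}{32} + V\right)$)
$\frac{1}{-56239 + g{\left(F{\left(-9 \right)} \right)}} = \frac{1}{-56239 + \left(\frac{303}{736} + 16^{2} - \frac{9719}{46}\right)} = \frac{1}{-56239 + \left(\frac{303}{736} + 256 - \frac{9719}{46}\right)} = \frac{1}{-56239 + \frac{33215}{736}} = \frac{1}{- \frac{41358689}{736}} = - \frac{736}{41358689}$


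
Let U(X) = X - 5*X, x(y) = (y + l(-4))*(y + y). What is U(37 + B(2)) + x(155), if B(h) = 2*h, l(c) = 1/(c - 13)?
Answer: 813752/17 ≈ 47868.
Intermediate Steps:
l(c) = 1/(-13 + c)
x(y) = 2*y*(-1/17 + y) (x(y) = (y + 1/(-13 - 4))*(y + y) = (y + 1/(-17))*(2*y) = (y - 1/17)*(2*y) = (-1/17 + y)*(2*y) = 2*y*(-1/17 + y))
U(X) = -4*X (U(X) = X - 5*X = -4*X)
U(37 + B(2)) + x(155) = -4*(37 + 2*2) + (2/17)*155*(-1 + 17*155) = -4*(37 + 4) + (2/17)*155*(-1 + 2635) = -4*41 + (2/17)*155*2634 = -164 + 816540/17 = 813752/17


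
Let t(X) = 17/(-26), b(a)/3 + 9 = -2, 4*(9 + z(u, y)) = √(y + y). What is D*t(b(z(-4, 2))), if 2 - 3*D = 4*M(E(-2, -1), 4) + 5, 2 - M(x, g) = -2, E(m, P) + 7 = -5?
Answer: 323/78 ≈ 4.1410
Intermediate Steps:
E(m, P) = -12 (E(m, P) = -7 - 5 = -12)
M(x, g) = 4 (M(x, g) = 2 - 1*(-2) = 2 + 2 = 4)
z(u, y) = -9 + √2*√y/4 (z(u, y) = -9 + √(y + y)/4 = -9 + √(2*y)/4 = -9 + (√2*√y)/4 = -9 + √2*√y/4)
b(a) = -33 (b(a) = -27 + 3*(-2) = -27 - 6 = -33)
t(X) = -17/26 (t(X) = 17*(-1/26) = -17/26)
D = -19/3 (D = ⅔ - (4*4 + 5)/3 = ⅔ - (16 + 5)/3 = ⅔ - ⅓*21 = ⅔ - 7 = -19/3 ≈ -6.3333)
D*t(b(z(-4, 2))) = -19/3*(-17/26) = 323/78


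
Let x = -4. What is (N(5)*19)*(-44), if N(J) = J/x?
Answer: 1045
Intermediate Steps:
N(J) = -J/4 (N(J) = J/(-4) = J*(-1/4) = -J/4)
(N(5)*19)*(-44) = (-1/4*5*19)*(-44) = -5/4*19*(-44) = -95/4*(-44) = 1045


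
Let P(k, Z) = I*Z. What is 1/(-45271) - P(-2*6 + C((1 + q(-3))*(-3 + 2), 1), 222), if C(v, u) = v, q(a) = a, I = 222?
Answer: -2231135965/45271 ≈ -49284.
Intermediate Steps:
P(k, Z) = 222*Z
1/(-45271) - P(-2*6 + C((1 + q(-3))*(-3 + 2), 1), 222) = 1/(-45271) - 222*222 = -1/45271 - 1*49284 = -1/45271 - 49284 = -2231135965/45271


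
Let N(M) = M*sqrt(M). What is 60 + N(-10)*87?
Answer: 60 - 870*I*sqrt(10) ≈ 60.0 - 2751.2*I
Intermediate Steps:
N(M) = M**(3/2)
60 + N(-10)*87 = 60 + (-10)**(3/2)*87 = 60 - 10*I*sqrt(10)*87 = 60 - 870*I*sqrt(10)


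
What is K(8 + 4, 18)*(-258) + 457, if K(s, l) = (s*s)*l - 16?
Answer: -664151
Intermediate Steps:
K(s, l) = -16 + l*s² (K(s, l) = s²*l - 16 = l*s² - 16 = -16 + l*s²)
K(8 + 4, 18)*(-258) + 457 = (-16 + 18*(8 + 4)²)*(-258) + 457 = (-16 + 18*12²)*(-258) + 457 = (-16 + 18*144)*(-258) + 457 = (-16 + 2592)*(-258) + 457 = 2576*(-258) + 457 = -664608 + 457 = -664151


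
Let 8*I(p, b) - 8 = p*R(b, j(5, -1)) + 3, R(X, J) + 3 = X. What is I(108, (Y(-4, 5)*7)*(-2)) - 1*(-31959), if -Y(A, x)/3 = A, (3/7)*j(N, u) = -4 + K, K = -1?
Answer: 237215/8 ≈ 29652.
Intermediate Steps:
j(N, u) = -35/3 (j(N, u) = 7*(-4 - 1)/3 = (7/3)*(-5) = -35/3)
R(X, J) = -3 + X
Y(A, x) = -3*A
I(p, b) = 11/8 + p*(-3 + b)/8 (I(p, b) = 1 + (p*(-3 + b) + 3)/8 = 1 + (3 + p*(-3 + b))/8 = 1 + (3/8 + p*(-3 + b)/8) = 11/8 + p*(-3 + b)/8)
I(108, (Y(-4, 5)*7)*(-2)) - 1*(-31959) = (11/8 + (⅛)*108*(-3 + (-3*(-4)*7)*(-2))) - 1*(-31959) = (11/8 + (⅛)*108*(-3 + (12*7)*(-2))) + 31959 = (11/8 + (⅛)*108*(-3 + 84*(-2))) + 31959 = (11/8 + (⅛)*108*(-3 - 168)) + 31959 = (11/8 + (⅛)*108*(-171)) + 31959 = (11/8 - 4617/2) + 31959 = -18457/8 + 31959 = 237215/8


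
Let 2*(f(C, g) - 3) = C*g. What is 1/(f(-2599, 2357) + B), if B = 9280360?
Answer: 2/12434883 ≈ 1.6084e-7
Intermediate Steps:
f(C, g) = 3 + C*g/2 (f(C, g) = 3 + (C*g)/2 = 3 + C*g/2)
1/(f(-2599, 2357) + B) = 1/((3 + (1/2)*(-2599)*2357) + 9280360) = 1/((3 - 6125843/2) + 9280360) = 1/(-6125837/2 + 9280360) = 1/(12434883/2) = 2/12434883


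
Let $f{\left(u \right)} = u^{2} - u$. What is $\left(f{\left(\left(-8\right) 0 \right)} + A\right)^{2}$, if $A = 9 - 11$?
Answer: $4$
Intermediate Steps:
$A = -2$ ($A = 9 - 11 = -2$)
$\left(f{\left(\left(-8\right) 0 \right)} + A\right)^{2} = \left(\left(-8\right) 0 \left(-1 - 0\right) - 2\right)^{2} = \left(0 \left(-1 + 0\right) - 2\right)^{2} = \left(0 \left(-1\right) - 2\right)^{2} = \left(0 - 2\right)^{2} = \left(-2\right)^{2} = 4$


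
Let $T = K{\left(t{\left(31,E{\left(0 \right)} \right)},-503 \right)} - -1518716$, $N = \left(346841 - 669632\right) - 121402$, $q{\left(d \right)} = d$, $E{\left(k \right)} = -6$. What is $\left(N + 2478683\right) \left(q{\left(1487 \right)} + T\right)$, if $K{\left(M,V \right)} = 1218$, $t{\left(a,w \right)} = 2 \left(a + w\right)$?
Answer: $3095315810290$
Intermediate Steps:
$t{\left(a,w \right)} = 2 a + 2 w$
$N = -444193$ ($N = -322791 - 121402 = -444193$)
$T = 1519934$ ($T = 1218 - -1518716 = 1218 + 1518716 = 1519934$)
$\left(N + 2478683\right) \left(q{\left(1487 \right)} + T\right) = \left(-444193 + 2478683\right) \left(1487 + 1519934\right) = 2034490 \cdot 1521421 = 3095315810290$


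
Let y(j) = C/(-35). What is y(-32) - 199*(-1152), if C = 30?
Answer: 1604730/7 ≈ 2.2925e+5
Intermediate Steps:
y(j) = -6/7 (y(j) = 30/(-35) = 30*(-1/35) = -6/7)
y(-32) - 199*(-1152) = -6/7 - 199*(-1152) = -6/7 + 229248 = 1604730/7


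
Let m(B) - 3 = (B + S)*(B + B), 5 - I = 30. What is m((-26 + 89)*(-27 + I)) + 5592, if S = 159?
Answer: 20428179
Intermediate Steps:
I = -25 (I = 5 - 1*30 = 5 - 30 = -25)
m(B) = 3 + 2*B*(159 + B) (m(B) = 3 + (B + 159)*(B + B) = 3 + (159 + B)*(2*B) = 3 + 2*B*(159 + B))
m((-26 + 89)*(-27 + I)) + 5592 = (3 + 2*((-26 + 89)*(-27 - 25))² + 318*((-26 + 89)*(-27 - 25))) + 5592 = (3 + 2*(63*(-52))² + 318*(63*(-52))) + 5592 = (3 + 2*(-3276)² + 318*(-3276)) + 5592 = (3 + 2*10732176 - 1041768) + 5592 = (3 + 21464352 - 1041768) + 5592 = 20422587 + 5592 = 20428179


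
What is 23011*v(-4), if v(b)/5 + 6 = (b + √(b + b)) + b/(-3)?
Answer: -2991430/3 + 230110*I*√2 ≈ -9.9714e+5 + 3.2542e+5*I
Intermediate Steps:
v(b) = -30 + 10*b/3 + 5*√2*√b (v(b) = -30 + 5*((b + √(b + b)) + b/(-3)) = -30 + 5*((b + √(2*b)) + b*(-⅓)) = -30 + 5*((b + √2*√b) - b/3) = -30 + 5*(2*b/3 + √2*√b) = -30 + (10*b/3 + 5*√2*√b) = -30 + 10*b/3 + 5*√2*√b)
23011*v(-4) = 23011*(-30 + (10/3)*(-4) + 5*√2*√(-4)) = 23011*(-30 - 40/3 + 5*√2*(2*I)) = 23011*(-30 - 40/3 + 10*I*√2) = 23011*(-130/3 + 10*I*√2) = -2991430/3 + 230110*I*√2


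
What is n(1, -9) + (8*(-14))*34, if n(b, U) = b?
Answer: -3807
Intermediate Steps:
n(1, -9) + (8*(-14))*34 = 1 + (8*(-14))*34 = 1 - 112*34 = 1 - 3808 = -3807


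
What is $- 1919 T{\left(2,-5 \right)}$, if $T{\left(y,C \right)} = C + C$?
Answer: $19190$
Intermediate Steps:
$T{\left(y,C \right)} = 2 C$
$- 1919 T{\left(2,-5 \right)} = - 1919 \cdot 2 \left(-5\right) = \left(-1919\right) \left(-10\right) = 19190$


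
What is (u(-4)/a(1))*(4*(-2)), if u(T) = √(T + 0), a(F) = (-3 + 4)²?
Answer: -16*I ≈ -16.0*I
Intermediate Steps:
a(F) = 1 (a(F) = 1² = 1)
u(T) = √T
(u(-4)/a(1))*(4*(-2)) = (√(-4)/1)*(4*(-2)) = ((2*I)*1)*(-8) = (2*I)*(-8) = -16*I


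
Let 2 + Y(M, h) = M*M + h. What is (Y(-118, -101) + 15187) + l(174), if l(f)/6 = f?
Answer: 30052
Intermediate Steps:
l(f) = 6*f
Y(M, h) = -2 + h + M**2 (Y(M, h) = -2 + (M*M + h) = -2 + (M**2 + h) = -2 + (h + M**2) = -2 + h + M**2)
(Y(-118, -101) + 15187) + l(174) = ((-2 - 101 + (-118)**2) + 15187) + 6*174 = ((-2 - 101 + 13924) + 15187) + 1044 = (13821 + 15187) + 1044 = 29008 + 1044 = 30052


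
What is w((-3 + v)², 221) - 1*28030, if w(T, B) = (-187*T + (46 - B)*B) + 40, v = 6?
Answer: -68348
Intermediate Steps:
w(T, B) = 40 - 187*T + B*(46 - B) (w(T, B) = (-187*T + B*(46 - B)) + 40 = 40 - 187*T + B*(46 - B))
w((-3 + v)², 221) - 1*28030 = (40 - 1*221² - 187*(-3 + 6)² + 46*221) - 1*28030 = (40 - 1*48841 - 187*3² + 10166) - 28030 = (40 - 48841 - 187*9 + 10166) - 28030 = (40 - 48841 - 1683 + 10166) - 28030 = -40318 - 28030 = -68348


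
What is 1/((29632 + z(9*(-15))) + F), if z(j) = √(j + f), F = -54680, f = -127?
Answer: -12524/313701283 - I*√262/627402566 ≈ -3.9923e-5 - 2.5799e-8*I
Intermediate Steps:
z(j) = √(-127 + j) (z(j) = √(j - 127) = √(-127 + j))
1/((29632 + z(9*(-15))) + F) = 1/((29632 + √(-127 + 9*(-15))) - 54680) = 1/((29632 + √(-127 - 135)) - 54680) = 1/((29632 + √(-262)) - 54680) = 1/((29632 + I*√262) - 54680) = 1/(-25048 + I*√262)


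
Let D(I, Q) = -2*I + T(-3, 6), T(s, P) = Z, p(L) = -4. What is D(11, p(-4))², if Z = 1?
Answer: 441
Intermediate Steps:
T(s, P) = 1
D(I, Q) = 1 - 2*I (D(I, Q) = -2*I + 1 = 1 - 2*I)
D(11, p(-4))² = (1 - 2*11)² = (1 - 22)² = (-21)² = 441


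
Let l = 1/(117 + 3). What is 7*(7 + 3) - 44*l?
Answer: 2089/30 ≈ 69.633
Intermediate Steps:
l = 1/120 ≈ 0.0083333
7*(7 + 3) - 44*l = 7*(7 + 3) - 44*1/120 = 7*10 - 11/30 = 70 - 11/30 = 2089/30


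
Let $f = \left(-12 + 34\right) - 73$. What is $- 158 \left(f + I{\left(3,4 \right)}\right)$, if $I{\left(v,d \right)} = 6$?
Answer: $7110$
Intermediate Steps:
$f = -51$ ($f = 22 - 73 = -51$)
$- 158 \left(f + I{\left(3,4 \right)}\right) = - 158 \left(-51 + 6\right) = \left(-158\right) \left(-45\right) = 7110$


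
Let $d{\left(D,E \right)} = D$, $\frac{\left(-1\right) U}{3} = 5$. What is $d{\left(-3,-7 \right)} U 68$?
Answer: $3060$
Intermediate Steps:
$U = -15$ ($U = \left(-3\right) 5 = -15$)
$d{\left(-3,-7 \right)} U 68 = \left(-3\right) \left(-15\right) 68 = 45 \cdot 68 = 3060$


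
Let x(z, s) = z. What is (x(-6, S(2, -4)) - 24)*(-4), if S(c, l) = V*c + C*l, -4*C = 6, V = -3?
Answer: 120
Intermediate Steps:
C = -3/2 (C = -1/4*6 = -3/2 ≈ -1.5000)
S(c, l) = -3*c - 3*l/2
(x(-6, S(2, -4)) - 24)*(-4) = (-6 - 24)*(-4) = -30*(-4) = 120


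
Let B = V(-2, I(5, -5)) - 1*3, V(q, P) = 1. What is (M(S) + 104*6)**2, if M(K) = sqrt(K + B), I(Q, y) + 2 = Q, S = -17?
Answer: (624 + I*sqrt(19))**2 ≈ 3.8936e+5 + 5440.0*I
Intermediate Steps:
I(Q, y) = -2 + Q
B = -2 (B = 1 - 1*3 = 1 - 3 = -2)
M(K) = sqrt(-2 + K) (M(K) = sqrt(K - 2) = sqrt(-2 + K))
(M(S) + 104*6)**2 = (sqrt(-2 - 17) + 104*6)**2 = (sqrt(-19) + 624)**2 = (I*sqrt(19) + 624)**2 = (624 + I*sqrt(19))**2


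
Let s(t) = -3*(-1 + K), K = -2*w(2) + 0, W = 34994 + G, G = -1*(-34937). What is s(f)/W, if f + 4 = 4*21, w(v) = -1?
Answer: -3/69931 ≈ -4.2899e-5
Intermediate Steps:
G = 34937
f = 80 (f = -4 + 4*21 = -4 + 84 = 80)
W = 69931 (W = 34994 + 34937 = 69931)
K = 2 (K = -2*(-1) + 0 = 2 + 0 = 2)
s(t) = -3 (s(t) = -3*(-1 + 2) = -3*1 = -3)
s(f)/W = -3/69931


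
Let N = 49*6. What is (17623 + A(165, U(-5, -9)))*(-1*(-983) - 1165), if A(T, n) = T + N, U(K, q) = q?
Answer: -3290924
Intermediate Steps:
N = 294
A(T, n) = 294 + T (A(T, n) = T + 294 = 294 + T)
(17623 + A(165, U(-5, -9)))*(-1*(-983) - 1165) = (17623 + (294 + 165))*(-1*(-983) - 1165) = (17623 + 459)*(983 - 1165) = 18082*(-182) = -3290924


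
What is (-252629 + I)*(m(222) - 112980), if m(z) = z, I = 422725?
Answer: -19179684768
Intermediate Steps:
(-252629 + I)*(m(222) - 112980) = (-252629 + 422725)*(222 - 112980) = 170096*(-112758) = -19179684768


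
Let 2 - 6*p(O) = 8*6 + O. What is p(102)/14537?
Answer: -74/43611 ≈ -0.0016968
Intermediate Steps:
p(O) = -23/3 - O/6 (p(O) = 1/3 - (8*6 + O)/6 = 1/3 - (48 + O)/6 = 1/3 + (-8 - O/6) = -23/3 - O/6)
p(102)/14537 = (-23/3 - 1/6*102)/14537 = (-23/3 - 17)*(1/14537) = -74/3*1/14537 = -74/43611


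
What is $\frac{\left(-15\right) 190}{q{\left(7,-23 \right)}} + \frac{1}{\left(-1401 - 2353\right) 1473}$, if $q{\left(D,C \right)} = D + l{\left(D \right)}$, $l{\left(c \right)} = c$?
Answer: $- \frac{7879739857}{38707494} \approx -203.57$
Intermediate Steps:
$q{\left(D,C \right)} = 2 D$ ($q{\left(D,C \right)} = D + D = 2 D$)
$\frac{\left(-15\right) 190}{q{\left(7,-23 \right)}} + \frac{1}{\left(-1401 - 2353\right) 1473} = \frac{\left(-15\right) 190}{2 \cdot 7} + \frac{1}{\left(-1401 - 2353\right) 1473} = - \frac{2850}{14} + \frac{1}{-3754} \cdot \frac{1}{1473} = \left(-2850\right) \frac{1}{14} - \frac{1}{5529642} = - \frac{1425}{7} - \frac{1}{5529642} = - \frac{7879739857}{38707494}$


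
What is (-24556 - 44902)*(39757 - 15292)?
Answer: -1699289970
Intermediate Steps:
(-24556 - 44902)*(39757 - 15292) = -69458*24465 = -1699289970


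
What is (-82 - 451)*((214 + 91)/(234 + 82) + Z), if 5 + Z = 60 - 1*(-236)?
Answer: -49175113/316 ≈ -1.5562e+5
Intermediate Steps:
Z = 291 (Z = -5 + (60 - 1*(-236)) = -5 + (60 + 236) = -5 + 296 = 291)
(-82 - 451)*((214 + 91)/(234 + 82) + Z) = (-82 - 451)*((214 + 91)/(234 + 82) + 291) = -533*(305/316 + 291) = -533*92261/316 = -49175113/316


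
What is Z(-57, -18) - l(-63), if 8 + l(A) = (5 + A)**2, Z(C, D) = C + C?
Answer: -3470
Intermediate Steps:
Z(C, D) = 2*C
l(A) = -8 + (5 + A)**2
Z(-57, -18) - l(-63) = 2*(-57) - (-8 + (5 - 63)**2) = -114 - (-8 + (-58)**2) = -114 - (-8 + 3364) = -114 - 1*3356 = -114 - 3356 = -3470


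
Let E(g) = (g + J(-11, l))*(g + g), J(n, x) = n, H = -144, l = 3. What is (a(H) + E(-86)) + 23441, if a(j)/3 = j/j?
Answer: 40128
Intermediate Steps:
a(j) = 3 (a(j) = 3*(j/j) = 3*1 = 3)
E(g) = 2*g*(-11 + g) (E(g) = (g - 11)*(g + g) = (-11 + g)*(2*g) = 2*g*(-11 + g))
(a(H) + E(-86)) + 23441 = (3 + 2*(-86)*(-11 - 86)) + 23441 = (3 + 2*(-86)*(-97)) + 23441 = (3 + 16684) + 23441 = 16687 + 23441 = 40128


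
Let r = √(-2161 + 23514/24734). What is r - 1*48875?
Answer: -48875 + 7*I*√6742117390/12367 ≈ -48875.0 + 46.476*I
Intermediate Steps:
r = 7*I*√6742117390/12367 (r = √(-2161 + 23514*(1/24734)) = √(-2161 + 11757/12367) = √(-26713330/12367) = 7*I*√6742117390/12367 ≈ 46.476*I)
r - 1*48875 = 7*I*√6742117390/12367 - 1*48875 = 7*I*√6742117390/12367 - 48875 = -48875 + 7*I*√6742117390/12367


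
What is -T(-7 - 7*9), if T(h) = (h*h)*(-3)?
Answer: 14700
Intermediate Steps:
T(h) = -3*h**2 (T(h) = h**2*(-3) = -3*h**2)
-T(-7 - 7*9) = -(-3)*(-7 - 7*9)**2 = -(-3)*(-7 - 63)**2 = -(-3)*(-70)**2 = -(-3)*4900 = -1*(-14700) = 14700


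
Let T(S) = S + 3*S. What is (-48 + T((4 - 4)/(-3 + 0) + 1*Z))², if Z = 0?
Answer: 2304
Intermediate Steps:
T(S) = 4*S
(-48 + T((4 - 4)/(-3 + 0) + 1*Z))² = (-48 + 4*((4 - 4)/(-3 + 0) + 1*0))² = (-48 + 4*(0/(-3) + 0))² = (-48 + 4*(0*(-⅓) + 0))² = (-48 + 4*(0 + 0))² = (-48 + 4*0)² = (-48 + 0)² = (-48)² = 2304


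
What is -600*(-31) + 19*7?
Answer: 18733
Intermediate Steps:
-600*(-31) + 19*7 = -120*(-155) + 133 = 18600 + 133 = 18733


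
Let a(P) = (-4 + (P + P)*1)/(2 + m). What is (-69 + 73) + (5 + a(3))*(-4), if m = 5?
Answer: -120/7 ≈ -17.143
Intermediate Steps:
a(P) = -4/7 + 2*P/7 (a(P) = (-4 + (P + P)*1)/(2 + 5) = (-4 + (2*P)*1)/7 = (-4 + 2*P)*(1/7) = -4/7 + 2*P/7)
(-69 + 73) + (5 + a(3))*(-4) = (-69 + 73) + (5 + (-4/7 + (2/7)*3))*(-4) = 4 + (5 + (-4/7 + 6/7))*(-4) = 4 + (5 + 2/7)*(-4) = 4 + (37/7)*(-4) = 4 - 148/7 = -120/7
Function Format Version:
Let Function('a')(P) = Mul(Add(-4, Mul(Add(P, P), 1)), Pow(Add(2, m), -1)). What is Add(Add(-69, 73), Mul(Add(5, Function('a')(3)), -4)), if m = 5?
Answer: Rational(-120, 7) ≈ -17.143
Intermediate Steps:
Function('a')(P) = Add(Rational(-4, 7), Mul(Rational(2, 7), P)) (Function('a')(P) = Mul(Add(-4, Mul(Add(P, P), 1)), Pow(Add(2, 5), -1)) = Mul(Add(-4, Mul(Mul(2, P), 1)), Pow(7, -1)) = Mul(Add(-4, Mul(2, P)), Rational(1, 7)) = Add(Rational(-4, 7), Mul(Rational(2, 7), P)))
Add(Add(-69, 73), Mul(Add(5, Function('a')(3)), -4)) = Add(Add(-69, 73), Mul(Add(5, Add(Rational(-4, 7), Mul(Rational(2, 7), 3))), -4)) = Add(4, Mul(Add(5, Add(Rational(-4, 7), Rational(6, 7))), -4)) = Add(4, Mul(Add(5, Rational(2, 7)), -4)) = Add(4, Mul(Rational(37, 7), -4)) = Add(4, Rational(-148, 7)) = Rational(-120, 7)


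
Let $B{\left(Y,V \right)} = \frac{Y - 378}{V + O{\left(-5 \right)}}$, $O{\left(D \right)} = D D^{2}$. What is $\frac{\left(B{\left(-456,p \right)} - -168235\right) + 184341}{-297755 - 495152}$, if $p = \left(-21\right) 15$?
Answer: $- \frac{77567137}{174439540} \approx -0.44466$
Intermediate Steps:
$p = -315$
$O{\left(D \right)} = D^{3}$
$B{\left(Y,V \right)} = \frac{-378 + Y}{-125 + V}$ ($B{\left(Y,V \right)} = \frac{Y - 378}{V + \left(-5\right)^{3}} = \frac{-378 + Y}{V - 125} = \frac{-378 + Y}{-125 + V}$)
$\frac{\left(B{\left(-456,p \right)} - -168235\right) + 184341}{-297755 - 495152} = \frac{\left(\frac{-378 - 456}{-125 - 315} - -168235\right) + 184341}{-297755 - 495152} = \frac{\left(\frac{1}{-440} \left(-834\right) + 168235\right) + 184341}{-792907} = \left(\left(\left(- \frac{1}{440}\right) \left(-834\right) + 168235\right) + 184341\right) \left(- \frac{1}{792907}\right) = \left(\left(\frac{417}{220} + 168235\right) + 184341\right) \left(- \frac{1}{792907}\right) = \left(\frac{37012117}{220} + 184341\right) \left(- \frac{1}{792907}\right) = \frac{77567137}{220} \left(- \frac{1}{792907}\right) = - \frac{77567137}{174439540}$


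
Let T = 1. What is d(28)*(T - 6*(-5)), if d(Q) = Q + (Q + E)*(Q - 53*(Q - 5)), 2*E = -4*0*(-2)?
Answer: -1032920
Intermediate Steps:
E = 0 (E = (-4*0*(-2))/2 = (0*(-2))/2 = (½)*0 = 0)
d(Q) = Q + Q*(265 - 52*Q) (d(Q) = Q + (Q + 0)*(Q - 53*(Q - 5)) = Q + Q*(Q - 53*(-5 + Q)) = Q + Q*(Q + (265 - 53*Q)) = Q + Q*(265 - 52*Q))
d(28)*(T - 6*(-5)) = (2*28*(133 - 26*28))*(1 - 6*(-5)) = (2*28*(133 - 728))*(1 + 30) = (2*28*(-595))*31 = -33320*31 = -1032920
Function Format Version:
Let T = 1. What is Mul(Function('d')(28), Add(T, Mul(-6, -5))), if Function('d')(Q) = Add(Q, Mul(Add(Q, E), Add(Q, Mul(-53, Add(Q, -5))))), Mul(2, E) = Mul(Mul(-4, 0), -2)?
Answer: -1032920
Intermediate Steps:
E = 0 (E = Mul(Rational(1, 2), Mul(Mul(-4, 0), -2)) = Mul(Rational(1, 2), Mul(0, -2)) = Mul(Rational(1, 2), 0) = 0)
Function('d')(Q) = Add(Q, Mul(Q, Add(265, Mul(-52, Q)))) (Function('d')(Q) = Add(Q, Mul(Add(Q, 0), Add(Q, Mul(-53, Add(Q, -5))))) = Add(Q, Mul(Q, Add(Q, Mul(-53, Add(-5, Q))))) = Add(Q, Mul(Q, Add(Q, Add(265, Mul(-53, Q))))) = Add(Q, Mul(Q, Add(265, Mul(-52, Q)))))
Mul(Function('d')(28), Add(T, Mul(-6, -5))) = Mul(Mul(2, 28, Add(133, Mul(-26, 28))), Add(1, Mul(-6, -5))) = Mul(Mul(2, 28, Add(133, -728)), Add(1, 30)) = Mul(Mul(2, 28, -595), 31) = Mul(-33320, 31) = -1032920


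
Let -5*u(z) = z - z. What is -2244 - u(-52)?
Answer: -2244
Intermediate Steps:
u(z) = 0 (u(z) = -(z - z)/5 = -⅕*0 = 0)
-2244 - u(-52) = -2244 - 1*0 = -2244 + 0 = -2244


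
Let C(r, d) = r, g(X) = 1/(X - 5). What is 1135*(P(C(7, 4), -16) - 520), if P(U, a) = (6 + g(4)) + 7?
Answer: -576580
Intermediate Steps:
g(X) = 1/(-5 + X)
P(U, a) = 12 (P(U, a) = (6 + 1/(-5 + 4)) + 7 = (6 + 1/(-1)) + 7 = (6 - 1) + 7 = 5 + 7 = 12)
1135*(P(C(7, 4), -16) - 520) = 1135*(12 - 520) = 1135*(-508) = -576580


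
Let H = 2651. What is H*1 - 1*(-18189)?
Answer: 20840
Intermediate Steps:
H*1 - 1*(-18189) = 2651*1 - 1*(-18189) = 2651 + 18189 = 20840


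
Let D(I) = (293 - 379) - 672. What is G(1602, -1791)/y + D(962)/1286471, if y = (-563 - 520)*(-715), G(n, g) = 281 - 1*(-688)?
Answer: 32057/48411935 ≈ 0.00066217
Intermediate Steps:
D(I) = -758 (D(I) = -86 - 672 = -758)
G(n, g) = 969 (G(n, g) = 281 + 688 = 969)
y = 774345 (y = -1083*(-715) = 774345)
G(1602, -1791)/y + D(962)/1286471 = 969/774345 - 758/1286471 = 969*(1/774345) - 758*1/1286471 = 17/13585 - 758/1286471 = 32057/48411935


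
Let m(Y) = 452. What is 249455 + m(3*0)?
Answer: 249907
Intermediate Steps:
249455 + m(3*0) = 249455 + 452 = 249907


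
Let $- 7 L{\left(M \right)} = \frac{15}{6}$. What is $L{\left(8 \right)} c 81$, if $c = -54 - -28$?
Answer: $\frac{5265}{7} \approx 752.14$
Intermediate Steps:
$c = -26$ ($c = -54 + 28 = -26$)
$L{\left(M \right)} = - \frac{5}{14}$ ($L{\left(M \right)} = - \frac{15 \cdot \frac{1}{6}}{7} = \left(- \frac{1}{7}\right) \frac{5}{2} = - \frac{5}{14}$)
$L{\left(8 \right)} c 81 = \left(- \frac{5}{14}\right) \left(-26\right) 81 = \frac{65}{7} \cdot 81 = \frac{5265}{7}$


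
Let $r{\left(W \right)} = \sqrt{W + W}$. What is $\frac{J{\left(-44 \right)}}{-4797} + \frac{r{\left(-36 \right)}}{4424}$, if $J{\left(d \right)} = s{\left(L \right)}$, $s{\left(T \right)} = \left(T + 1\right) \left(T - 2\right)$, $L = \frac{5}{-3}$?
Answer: $- \frac{22}{43173} + \frac{3 i \sqrt{2}}{2212} \approx -0.00050958 + 0.001918 i$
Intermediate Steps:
$r{\left(W \right)} = \sqrt{2} \sqrt{W}$ ($r{\left(W \right)} = \sqrt{2 W} = \sqrt{2} \sqrt{W}$)
$L = - \frac{5}{3}$ ($L = 5 \left(- \frac{1}{3}\right) = - \frac{5}{3} \approx -1.6667$)
$s{\left(T \right)} = \left(1 + T\right) \left(-2 + T\right)$
$J{\left(d \right)} = \frac{22}{9}$ ($J{\left(d \right)} = -2 + \left(- \frac{5}{3}\right)^{2} - - \frac{5}{3} = -2 + \frac{25}{9} + \frac{5}{3} = \frac{22}{9}$)
$\frac{J{\left(-44 \right)}}{-4797} + \frac{r{\left(-36 \right)}}{4424} = \frac{22}{9 \left(-4797\right)} + \frac{\sqrt{2} \sqrt{-36}}{4424} = \frac{22}{9} \left(- \frac{1}{4797}\right) + \sqrt{2} \cdot 6 i \frac{1}{4424} = - \frac{22}{43173} + 6 i \sqrt{2} \cdot \frac{1}{4424} = - \frac{22}{43173} + \frac{3 i \sqrt{2}}{2212}$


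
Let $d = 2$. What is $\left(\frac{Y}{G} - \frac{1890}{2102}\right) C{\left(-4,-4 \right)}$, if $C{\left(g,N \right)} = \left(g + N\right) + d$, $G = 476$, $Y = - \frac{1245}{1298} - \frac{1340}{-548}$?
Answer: $\frac{14066814495}{2616531764} \approx 5.3761$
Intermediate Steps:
$Y = \frac{264265}{177826}$ ($Y = \left(-1245\right) \frac{1}{1298} - - \frac{335}{137} = - \frac{1245}{1298} + \frac{335}{137} = \frac{264265}{177826} \approx 1.4861$)
$C{\left(g,N \right)} = 2 + N + g$ ($C{\left(g,N \right)} = \left(g + N\right) + 2 = \left(N + g\right) + 2 = 2 + N + g$)
$\left(\frac{Y}{G} - \frac{1890}{2102}\right) C{\left(-4,-4 \right)} = \left(\frac{264265}{177826 \cdot 476} - \frac{1890}{2102}\right) \left(2 - 4 - 4\right) = \left(\frac{264265}{177826} \cdot \frac{1}{476} - \frac{945}{1051}\right) \left(-6\right) = \left(\frac{15545}{4979128} - \frac{945}{1051}\right) \left(-6\right) = \left(- \frac{4688938165}{5233063528}\right) \left(-6\right) = \frac{14066814495}{2616531764}$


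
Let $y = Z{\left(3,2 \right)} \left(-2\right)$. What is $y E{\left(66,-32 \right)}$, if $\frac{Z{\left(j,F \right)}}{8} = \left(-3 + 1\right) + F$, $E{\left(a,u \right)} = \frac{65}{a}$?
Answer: $0$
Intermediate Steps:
$Z{\left(j,F \right)} = -16 + 8 F$ ($Z{\left(j,F \right)} = 8 \left(\left(-3 + 1\right) + F\right) = 8 \left(-2 + F\right) = -16 + 8 F$)
$y = 0$ ($y = \left(-16 + 8 \cdot 2\right) \left(-2\right) = \left(-16 + 16\right) \left(-2\right) = 0 \left(-2\right) = 0$)
$y E{\left(66,-32 \right)} = 0 \cdot \frac{65}{66} = 0$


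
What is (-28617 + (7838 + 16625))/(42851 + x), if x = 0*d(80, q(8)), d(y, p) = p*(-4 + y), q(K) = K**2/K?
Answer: -4154/42851 ≈ -0.096941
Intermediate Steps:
q(K) = K
x = 0 (x = 0*(8*(-4 + 80)) = 0*(8*76) = 0*608 = 0)
(-28617 + (7838 + 16625))/(42851 + x) = (-28617 + (7838 + 16625))/(42851 + 0) = (-28617 + 24463)/42851 = -4154*1/42851 = -4154/42851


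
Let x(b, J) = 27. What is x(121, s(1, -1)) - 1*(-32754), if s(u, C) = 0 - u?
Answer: 32781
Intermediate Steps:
s(u, C) = -u
x(121, s(1, -1)) - 1*(-32754) = 27 - 1*(-32754) = 27 + 32754 = 32781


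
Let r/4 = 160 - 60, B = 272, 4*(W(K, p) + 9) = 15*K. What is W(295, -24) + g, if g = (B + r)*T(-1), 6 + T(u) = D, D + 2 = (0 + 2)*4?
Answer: 4389/4 ≈ 1097.3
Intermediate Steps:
D = 6 (D = -2 + (0 + 2)*4 = -2 + 2*4 = -2 + 8 = 6)
T(u) = 0 (T(u) = -6 + 6 = 0)
W(K, p) = -9 + 15*K/4 (W(K, p) = -9 + (15*K)/4 = -9 + 15*K/4)
r = 400 (r = 4*(160 - 60) = 4*100 = 400)
g = 0 (g = (272 + 400)*0 = 672*0 = 0)
W(295, -24) + g = (-9 + (15/4)*295) + 0 = (-9 + 4425/4) + 0 = 4389/4 + 0 = 4389/4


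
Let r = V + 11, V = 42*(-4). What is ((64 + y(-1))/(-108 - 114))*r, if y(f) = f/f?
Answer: 10205/222 ≈ 45.968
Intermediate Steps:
y(f) = 1
V = -168
r = -157 (r = -168 + 11 = -157)
((64 + y(-1))/(-108 - 114))*r = ((64 + 1)/(-108 - 114))*(-157) = (65/(-222))*(-157) = (65*(-1/222))*(-157) = -65/222*(-157) = 10205/222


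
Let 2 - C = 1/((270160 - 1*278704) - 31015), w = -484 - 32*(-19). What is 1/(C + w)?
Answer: 39559/4984435 ≈ 0.0079365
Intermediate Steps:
w = 124 (w = -484 + 608 = 124)
C = 79119/39559 (C = 2 - 1/((270160 - 1*278704) - 31015) = 2 - 1/((270160 - 278704) - 31015) = 2 - 1/(-8544 - 31015) = 2 - 1/(-39559) = 2 - 1*(-1/39559) = 2 + 1/39559 = 79119/39559 ≈ 2.0000)
1/(C + w) = 1/(79119/39559 + 124) = 1/(4984435/39559) = 39559/4984435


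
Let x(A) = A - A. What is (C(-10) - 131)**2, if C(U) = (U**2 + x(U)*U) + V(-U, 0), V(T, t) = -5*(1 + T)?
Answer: 7396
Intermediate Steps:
x(A) = 0
V(T, t) = -5 - 5*T
C(U) = -5 + U**2 + 5*U (C(U) = (U**2 + 0*U) + (-5 - (-5)*U) = (U**2 + 0) + (-5 + 5*U) = U**2 + (-5 + 5*U) = -5 + U**2 + 5*U)
(C(-10) - 131)**2 = ((-5 + (-10)**2 + 5*(-10)) - 131)**2 = ((-5 + 100 - 50) - 131)**2 = (45 - 131)**2 = (-86)**2 = 7396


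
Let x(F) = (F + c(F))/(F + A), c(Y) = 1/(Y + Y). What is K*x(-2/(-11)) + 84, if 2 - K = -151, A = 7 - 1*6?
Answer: 24105/52 ≈ 463.56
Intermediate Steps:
c(Y) = 1/(2*Y)
A = 1 (A = 7 - 6 = 1)
K = 153 (K = 2 - 1*(-151) = 2 + 151 = 153)
x(F) = (F + 1/(2*F))/(1 + F) (x(F) = (F + 1/(2*F))/(F + 1) = (F + 1/(2*F))/(1 + F))
K*x(-2/(-11)) + 84 = 153*((½ + (-2/(-11))²)/(((-2/(-11)))*(1 - 2/(-11)))) + 84 = 153*((½ + (-2*(-1/11))²)/(((-2*(-1/11)))*(1 - 2*(-1/11)))) + 84 = 153*((½ + (2/11)²)/((2/11)*(1 + 2/11))) + 84 = 153*(11*(½ + 4/121)/(2*(13/11))) + 84 = 153*((11/2)*(11/13)*(129/242)) + 84 = 153*(129/52) + 84 = 19737/52 + 84 = 24105/52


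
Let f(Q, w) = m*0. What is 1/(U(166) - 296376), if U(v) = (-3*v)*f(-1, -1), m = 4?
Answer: -1/296376 ≈ -3.3741e-6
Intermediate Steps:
f(Q, w) = 0 (f(Q, w) = 4*0 = 0)
U(v) = 0 (U(v) = -3*v*0 = 0)
1/(U(166) - 296376) = 1/(0 - 296376) = 1/(-296376) = -1/296376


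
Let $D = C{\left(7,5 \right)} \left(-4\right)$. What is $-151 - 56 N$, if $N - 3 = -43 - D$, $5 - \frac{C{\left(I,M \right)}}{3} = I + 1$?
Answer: $4105$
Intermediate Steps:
$C{\left(I,M \right)} = 12 - 3 I$ ($C{\left(I,M \right)} = 15 - 3 \left(I + 1\right) = 15 - 3 \left(1 + I\right) = 15 - \left(3 + 3 I\right) = 12 - 3 I$)
$D = 36$ ($D = \left(12 - 21\right) \left(-4\right) = \left(-9\right) \left(-4\right) = 36$)
$N = -76$ ($N = 3 - 79 = -76$)
$-151 - 56 N = -151 - -4256 = -151 + 4256 = 4105$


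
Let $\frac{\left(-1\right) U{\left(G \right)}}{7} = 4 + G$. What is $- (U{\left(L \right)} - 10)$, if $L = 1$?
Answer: $45$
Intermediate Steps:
$U{\left(G \right)} = -28 - 7 G$ ($U{\left(G \right)} = - 7 \left(4 + G\right) = -28 - 7 G$)
$- (U{\left(L \right)} - 10) = - (\left(-28 - 7\right) - 10) = - (-35 - 10) = \left(-1\right) \left(-45\right) = 45$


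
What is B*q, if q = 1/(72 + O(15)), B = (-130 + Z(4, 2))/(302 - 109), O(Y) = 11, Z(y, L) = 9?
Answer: -121/16019 ≈ -0.0075535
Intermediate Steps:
B = -121/193 (B = (-130 + 9)/(302 - 109) = -121/193 ≈ -0.62694)
q = 1/83 (q = 1/(72 + 11) = 1/83 ≈ 0.012048)
B*q = -121/193*1/83 = -121/16019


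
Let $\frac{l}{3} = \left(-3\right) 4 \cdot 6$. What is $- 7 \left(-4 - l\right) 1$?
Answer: $-1484$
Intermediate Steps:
$l = -216$ ($l = 3 \left(-3\right) 4 \cdot 6 = 3 \left(\left(-12\right) 6\right) = 3 \left(-72\right) = -216$)
$- 7 \left(-4 - l\right) 1 = - 7 \left(-4 - -216\right) 1 = - 7 \left(-4 + 216\right) 1 = \left(-7\right) 212 \cdot 1 = \left(-1484\right) 1 = -1484$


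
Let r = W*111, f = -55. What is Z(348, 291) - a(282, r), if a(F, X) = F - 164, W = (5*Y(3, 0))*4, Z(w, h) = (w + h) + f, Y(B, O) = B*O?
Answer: 466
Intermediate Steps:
Z(w, h) = -55 + h + w (Z(w, h) = (w + h) - 55 = (h + w) - 55 = -55 + h + w)
W = 0 (W = (5*(3*0))*4 = (5*0)*4 = 0*4 = 0)
r = 0 (r = 0*111 = 0)
a(F, X) = -164 + F
Z(348, 291) - a(282, r) = (-55 + 291 + 348) - (-164 + 282) = 584 - 1*118 = 584 - 118 = 466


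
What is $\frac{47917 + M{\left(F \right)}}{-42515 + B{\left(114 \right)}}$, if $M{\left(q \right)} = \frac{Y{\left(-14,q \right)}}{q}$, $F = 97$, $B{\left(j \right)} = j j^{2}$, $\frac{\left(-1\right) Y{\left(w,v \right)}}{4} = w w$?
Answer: $\frac{4647165}{139585813} \approx 0.033293$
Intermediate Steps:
$Y{\left(w,v \right)} = - 4 w^{2}$ ($Y{\left(w,v \right)} = - 4 w w = - 4 w^{2}$)
$B{\left(j \right)} = j^{3}$
$M{\left(q \right)} = - \frac{784}{q}$ ($M{\left(q \right)} = \frac{\left(-4\right) \left(-14\right)^{2}}{q} = \frac{\left(-4\right) 196}{q} = - \frac{784}{q}$)
$\frac{47917 + M{\left(F \right)}}{-42515 + B{\left(114 \right)}} = \frac{47917 - \frac{784}{97}}{-42515 + 114^{3}} = \frac{47917 - \frac{784}{97}}{-42515 + 1481544} = \frac{47917 - \frac{784}{97}}{1439029} = \frac{4647165}{97} \cdot \frac{1}{1439029} = \frac{4647165}{139585813}$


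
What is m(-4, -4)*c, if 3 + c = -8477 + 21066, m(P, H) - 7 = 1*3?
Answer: 125860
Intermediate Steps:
m(P, H) = 10 (m(P, H) = 7 + 1*3 = 7 + 3 = 10)
c = 12586 (c = -3 + (-8477 + 21066) = -3 + 12589 = 12586)
m(-4, -4)*c = 10*12586 = 125860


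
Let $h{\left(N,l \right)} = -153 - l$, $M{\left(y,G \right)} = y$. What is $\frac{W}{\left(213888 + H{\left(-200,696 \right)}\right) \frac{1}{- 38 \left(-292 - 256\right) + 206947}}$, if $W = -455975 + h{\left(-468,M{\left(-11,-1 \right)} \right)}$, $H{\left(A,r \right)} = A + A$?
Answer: $- \frac{103890225207}{213488} \approx -4.8663 \cdot 10^{5}$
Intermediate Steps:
$H{\left(A,r \right)} = 2 A$
$W = -456117$ ($W = -455975 - 142 = -456117$)
$\frac{W}{\left(213888 + H{\left(-200,696 \right)}\right) \frac{1}{- 38 \left(-292 - 256\right) + 206947}} = - \frac{456117}{\left(213888 + 2 \left(-200\right)\right) \frac{1}{- 38 \left(-292 - 256\right) + 206947}} = - \frac{456117}{\left(213888 - 400\right) \frac{1}{\left(-38\right) \left(-548\right) + 206947}} = - \frac{456117}{213488 \frac{1}{20824 + 206947}} = - \frac{456117}{213488 \cdot \frac{1}{227771}} = - \frac{456117}{\frac{213488}{227771}} = \left(-456117\right) \frac{227771}{213488} = - \frac{103890225207}{213488}$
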